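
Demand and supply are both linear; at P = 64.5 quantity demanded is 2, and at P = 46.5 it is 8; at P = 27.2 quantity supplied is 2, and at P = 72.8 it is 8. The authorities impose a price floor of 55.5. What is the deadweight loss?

Demand slope = (46.5 − 64.5)/(8 − 2) = −3, so P = 70.5 − 3Q.
Supply slope = (72.8 − 27.2)/(8 − 2) = 7.6, so P = 12 + 7.6Q.
Competitive equilibrium: 70.5 − 3Q = 12 + 7.6Q → Q* = 5.5189, P* = 53.9434.
At the floor P = 55.5, quantity demanded = (70.5 − 55.5)/3 = 5.
Sellers' marginal cost at Q' = 5: 12 + 7.6·5 = 50.
ΔQ = 5.5189 − 5 = 0.5189; wedge = 55.5 − 50 = 5.5.
DWL = ½ × 0.5189 × 5.5 = 1.43.

1.43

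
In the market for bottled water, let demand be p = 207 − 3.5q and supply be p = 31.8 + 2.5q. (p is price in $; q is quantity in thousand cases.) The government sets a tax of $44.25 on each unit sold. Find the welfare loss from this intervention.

Competitive equilibrium: 207 − 3.5q = 31.8 + 2.5q → q* = 29.2, p* = 104.8.
With the tax, the buyer price exceeds the seller price by 44.25: (207 − 3.5q) − (31.8 + 2.5q) = 44.25 → q' = 21.825.
Δq = 29.2 − 21.825 = 7.375; the wedge equals the tax, 44.25.
Deadweight loss = ½ × 7.375 × 44.25 = $163.17 thousand.

$163.17 thousand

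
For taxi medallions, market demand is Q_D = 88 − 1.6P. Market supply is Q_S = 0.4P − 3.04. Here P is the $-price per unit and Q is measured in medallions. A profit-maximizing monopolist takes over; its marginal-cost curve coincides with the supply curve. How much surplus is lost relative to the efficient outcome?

In inverse form: demand P = 55 − 0.625Q, supply P = 7.6 + 2.5Q.
Competitive equilibrium: 55 − 0.625Q = 7.6 + 2.5Q → Q* = 15.168, P* = 45.52.
Marginal revenue: MR = 55 − 1.25Q. Set MR = MC: 55 − 1.25Q = 7.6 + 2.5Q → Q_m = 12.64.
Price P_m = 55 − 0.625·12.64 = 47.1; MC(Q_m) = 7.6 + 2.5·12.64 = 39.2.
Competitive Q* = 15.168, so ΔQ = 2.528; wedge = 47.1 − 39.2 = 7.9.
Welfare loss = ½ × 2.528 × 7.9 = $9.99.

$9.99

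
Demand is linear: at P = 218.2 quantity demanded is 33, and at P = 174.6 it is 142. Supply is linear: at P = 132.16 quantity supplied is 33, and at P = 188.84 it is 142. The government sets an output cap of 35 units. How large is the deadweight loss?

3853.07

Demand slope = (174.6 − 218.2)/(142 − 33) = −0.4, so P = 231.4 − 0.4Q.
Supply slope = (188.84 − 132.16)/(142 − 33) = 0.52, so P = 115 + 0.52Q.
Competitive equilibrium: 231.4 − 0.4Q = 115 + 0.52Q → Q* = 126.52174, P* = 180.7913.
At Q = 35: demand price = 231.4 − 0.4·35 = 217.4; supply price = 115 + 0.52·35 = 133.2.
ΔQ = 126.52174 − 35 = 91.52174; wedge = 217.4 − 133.2 = 84.2.
DWL = ½ × 91.52174 × 84.2 = 3853.07.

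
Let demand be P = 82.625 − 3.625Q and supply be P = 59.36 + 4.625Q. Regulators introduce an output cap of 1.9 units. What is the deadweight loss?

3.49

Competitive equilibrium: 82.625 − 3.625Q = 59.36 + 4.625Q → Q* = 2.82, P* = 72.4025.
At Q = 1.9: demand price = 82.625 − 3.625·1.9 = 75.7375; supply price = 59.36 + 4.625·1.9 = 68.1475.
ΔQ = 2.82 − 1.9 = 0.92; wedge = 75.7375 − 68.1475 = 7.59.
Deadweight loss = ½ × 0.92 × 7.59 = 3.49.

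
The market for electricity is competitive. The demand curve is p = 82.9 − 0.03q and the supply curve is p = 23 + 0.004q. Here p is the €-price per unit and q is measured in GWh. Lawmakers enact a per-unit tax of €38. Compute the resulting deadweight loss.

€21235.29

Competitive equilibrium: 82.9 − 0.03q = 23 + 0.004q → q* = 1761.7647, p* = 30.0471.
With the tax, the buyer price exceeds the seller price by 38: (82.9 − 0.03q) − (23 + 0.004q) = 38 → q' = 644.1176.
Δq = 1761.7647 − 644.1176 = 1117.6471; the wedge equals the tax, 38.
DWL = ½ × 1117.6471 × 38 = €21235.29.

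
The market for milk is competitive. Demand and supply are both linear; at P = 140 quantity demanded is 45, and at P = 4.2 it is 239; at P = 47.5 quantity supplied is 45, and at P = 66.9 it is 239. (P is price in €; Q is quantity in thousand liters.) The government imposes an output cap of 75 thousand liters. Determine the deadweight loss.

Demand slope = (4.2 − 140)/(239 − 45) = −0.7, so P = 171.5 − 0.7Q.
Supply slope = (66.9 − 47.5)/(239 − 45) = 0.1, so P = 43 + 0.1Q.
Competitive equilibrium: 171.5 − 0.7Q = 43 + 0.1Q → Q* = 160.625, P* = 59.0625.
At Q = 75: demand price = 171.5 − 0.7·75 = 119; supply price = 43 + 0.1·75 = 50.5.
ΔQ = 160.625 − 75 = 85.625; wedge = 119 − 50.5 = 68.5.
DWL = ½ × 85.625 × 68.5 = €2932.66 thousand.

€2932.66 thousand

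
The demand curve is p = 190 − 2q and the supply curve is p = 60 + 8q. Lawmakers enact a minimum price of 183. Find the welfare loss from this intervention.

451.25

Competitive equilibrium: 190 − 2q = 60 + 8q → q* = 13, p* = 164.
At the floor p = 183, quantity demanded = (190 − 183)/2 = 3.5.
Sellers' marginal cost at q' = 3.5: 60 + 8·3.5 = 88.
Δq = 13 − 3.5 = 9.5; wedge = 183 − 88 = 95.
Deadweight loss = ½ × 9.5 × 95 = 451.25.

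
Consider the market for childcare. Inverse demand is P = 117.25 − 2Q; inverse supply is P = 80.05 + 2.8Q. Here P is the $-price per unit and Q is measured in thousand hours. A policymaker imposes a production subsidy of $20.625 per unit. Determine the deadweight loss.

$44.31 thousand

Competitive equilibrium: 117.25 − 2Q = 80.05 + 2.8Q → Q* = 7.75, P* = 101.75.
The subsidy lowers effective supply by 20.625: P = 59.425 + 2.8Q.
New quantity: 117.25 − 2Q = 59.425 + 2.8Q → Q' = 12.0469.
Overproduction ΔQ = 12.0469 − 7.75 = 4.2969; wedge = subsidy = 20.625.
Welfare loss = ½ × 4.2969 × 20.625 = $44.31 thousand.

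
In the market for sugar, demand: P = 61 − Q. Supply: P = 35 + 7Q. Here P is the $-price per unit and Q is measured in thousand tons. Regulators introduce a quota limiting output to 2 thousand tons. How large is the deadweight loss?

$6.25 thousand

Competitive equilibrium: 61 − Q = 35 + 7Q → Q* = 3.25, P* = 57.75.
At Q = 2: demand price = 61 − 1·2 = 59; supply price = 35 + 7·2 = 49.
ΔQ = 3.25 − 2 = 1.25; wedge = 59 − 49 = 10.
Deadweight loss = ½ × 1.25 × 10 = $6.25 thousand.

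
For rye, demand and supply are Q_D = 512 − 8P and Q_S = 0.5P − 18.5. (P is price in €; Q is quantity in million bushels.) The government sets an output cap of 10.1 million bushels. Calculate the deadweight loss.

€7.22 million

In inverse form: demand P = 64 − 0.125Q, supply P = 37 + 2Q.
Competitive equilibrium: 64 − 0.125Q = 37 + 2Q → Q* = 12.7059, P* = 62.4118.
At Q = 10.1: demand price = 64 − 0.125·10.1 = 62.7375; supply price = 37 + 2·10.1 = 57.2.
ΔQ = 12.7059 − 10.1 = 2.6059; wedge = 62.7375 − 57.2 = 5.5375.
Deadweight loss = ½ × 2.6059 × 5.5375 = €7.22 million.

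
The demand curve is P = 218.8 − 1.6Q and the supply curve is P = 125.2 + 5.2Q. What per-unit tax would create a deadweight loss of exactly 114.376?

39.44

Competitive equilibrium: 218.8 − 1.6Q = 125.2 + 5.2Q → Q* = 13.7647, P* = 196.7765.
A tax t gives ΔQ = t/6.8 and wedge t, so DWL = t²/13.6.
t²/13.6 = 114.376 → t² = 1555.5136 → t = 39.44.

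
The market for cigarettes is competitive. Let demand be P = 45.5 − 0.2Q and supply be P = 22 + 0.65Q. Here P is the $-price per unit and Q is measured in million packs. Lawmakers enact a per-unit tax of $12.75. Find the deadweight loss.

$95.625 million

Competitive equilibrium: 45.5 − 0.2Q = 22 + 0.65Q → Q* = 27.6471, P* = 39.9706.
With the tax, the buyer price exceeds the seller price by 12.75: (45.5 − 0.2Q) − (22 + 0.65Q) = 12.75 → Q' = 12.6471.
ΔQ = 27.6471 − 12.6471 = 15; the wedge equals the tax, 12.75.
The triangle = ½ × 15 × 12.75 = $95.625 million.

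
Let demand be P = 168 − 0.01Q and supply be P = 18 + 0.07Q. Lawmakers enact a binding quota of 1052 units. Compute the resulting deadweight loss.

Competitive equilibrium: 168 − 0.01Q = 18 + 0.07Q → Q* = 1875, P* = 149.25.
At Q = 1052: demand price = 168 − 0.01·1052 = 157.48; supply price = 18 + 0.07·1052 = 91.64.
ΔQ = 1875 − 1052 = 823; wedge = 157.48 − 91.64 = 65.84.
DWL = ½ × 823 × 65.84 = 27093.16.

27093.16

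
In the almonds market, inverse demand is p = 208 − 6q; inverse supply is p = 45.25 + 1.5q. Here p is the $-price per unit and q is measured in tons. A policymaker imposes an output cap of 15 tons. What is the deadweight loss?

$168.34

Competitive equilibrium: 208 − 6q = 45.25 + 1.5q → q* = 21.7, p* = 77.8.
At q = 15: demand price = 208 − 6·15 = 118; supply price = 45.25 + 1.5·15 = 67.75.
Δq = 21.7 − 15 = 6.7; wedge = 118 − 67.75 = 50.25.
The triangle = ½ × 6.7 × 50.25 = $168.34.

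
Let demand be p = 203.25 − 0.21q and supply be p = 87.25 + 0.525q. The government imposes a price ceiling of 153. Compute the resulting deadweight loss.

Competitive equilibrium: 203.25 − 0.21q = 87.25 + 0.525q → q* = 157.8231, p* = 170.1071.
At the ceiling p = 153, quantity supplied = (153 − 87.25)/0.525 = 125.2381.
Willingness to pay at q' = 125.2381: 203.25 − 0.21·125.2381 = 176.95.
Δq = 157.8231 − 125.2381 = 32.585; wedge = 176.95 − 153 = 23.95.
The triangle = ½ × 32.585 × 23.95 = 390.21.

390.21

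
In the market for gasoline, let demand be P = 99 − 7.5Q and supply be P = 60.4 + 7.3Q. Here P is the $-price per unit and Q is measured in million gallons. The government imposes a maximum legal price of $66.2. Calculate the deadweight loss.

Competitive equilibrium: 99 − 7.5Q = 60.4 + 7.3Q → Q* = 2.6081, P* = 79.4392.
At the ceiling P = 66.2, quantity supplied = (66.2 − 60.4)/7.3 = 0.7945.
Willingness to pay at Q' = 0.7945: 99 − 7.5·0.7945 = 93.0413.
ΔQ = 2.6081 − 0.7945 = 1.8136; wedge = 93.0413 − 66.2 = 26.8413.
Deadweight loss = ½ × 1.8136 × 26.8413 = $24.34 million.

$24.34 million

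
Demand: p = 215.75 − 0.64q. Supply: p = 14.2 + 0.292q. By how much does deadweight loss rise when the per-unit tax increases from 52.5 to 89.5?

2818.67

Competitive equilibrium: 215.75 − 0.64q = 14.2 + 0.292q → q* = 216.2554, p* = 77.3466.
For a per-unit tax t: Δq = t/0.932, so DWL = ½·t·(t/0.932) = t²/1.864.
At t = 52.5: DWL = 1478.675. At t = 89.5: DWL = 4297.344.
Increase = 4297.344 − 1478.675 = 2818.67.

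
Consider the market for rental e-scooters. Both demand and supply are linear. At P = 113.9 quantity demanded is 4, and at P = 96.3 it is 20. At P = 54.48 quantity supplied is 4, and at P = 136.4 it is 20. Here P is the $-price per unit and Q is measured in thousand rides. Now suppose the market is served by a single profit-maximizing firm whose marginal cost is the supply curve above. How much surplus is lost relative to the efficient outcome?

Demand slope = (96.3 − 113.9)/(20 − 4) = −1.1, so P = 118.3 − 1.1Q.
Supply slope = (136.4 − 54.48)/(20 − 4) = 5.12, so P = 34 + 5.12Q.
Competitive equilibrium: 118.3 − 1.1Q = 34 + 5.12Q → Q* = 13.5531, P* = 103.3916.
Marginal revenue: MR = 118.3 − 2.2Q. Set MR = MC: 118.3 − 2.2Q = 34 + 5.12Q → Q_m = 11.5164.
Price P_m = 118.3 − 1.1·11.5164 = 105.632; MC(Q_m) = 34 + 5.12·11.5164 = 92.964.
Competitive Q* = 13.5531, so ΔQ = 2.0367; wedge = 105.632 − 92.964 = 12.668.
Welfare loss = ½ × 2.0367 × 12.668 = $12.90 thousand.

$12.90 thousand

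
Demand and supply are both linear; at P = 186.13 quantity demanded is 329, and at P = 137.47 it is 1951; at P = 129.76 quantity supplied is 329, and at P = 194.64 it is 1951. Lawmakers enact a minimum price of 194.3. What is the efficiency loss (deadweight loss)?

Demand slope = (137.47 − 186.13)/(1951 − 329) = −0.03, so P = 196 − 0.03Q.
Supply slope = (194.64 − 129.76)/(1951 − 329) = 0.04, so P = 116.6 + 0.04Q.
Competitive equilibrium: 196 − 0.03Q = 116.6 + 0.04Q → Q* = 1134.28571, P* = 161.97143.
At the floor P = 194.3, quantity demanded = (196 − 194.3)/0.03 = 56.66667.
Sellers' marginal cost at Q' = 56.66667: 116.6 + 0.04·56.66667 = 118.86667.
ΔQ = 1134.28571 − 56.66667 = 1077.61904; wedge = 194.3 − 118.86667 = 75.43333.
Welfare loss = ½ × 1077.61904 × 75.43333 = 40644.20.

40644.20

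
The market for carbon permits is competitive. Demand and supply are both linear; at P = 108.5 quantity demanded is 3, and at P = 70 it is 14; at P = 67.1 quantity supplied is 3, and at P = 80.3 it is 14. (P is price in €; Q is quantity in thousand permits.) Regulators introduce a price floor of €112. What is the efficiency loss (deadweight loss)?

Demand slope = (70 − 108.5)/(14 − 3) = −3.5, so P = 119 − 3.5Q.
Supply slope = (80.3 − 67.1)/(14 − 3) = 1.2, so P = 63.5 + 1.2Q.
Competitive equilibrium: 119 − 3.5Q = 63.5 + 1.2Q → Q* = 11.8085, P* = 77.6702.
At the floor P = 112, quantity demanded = (119 − 112)/3.5 = 2.
Sellers' marginal cost at Q' = 2: 63.5 + 1.2·2 = 65.9.
ΔQ = 11.8085 − 2 = 9.8085; wedge = 112 − 65.9 = 46.1.
DWL = ½ × 9.8085 × 46.1 = €226.09 thousand.

€226.09 thousand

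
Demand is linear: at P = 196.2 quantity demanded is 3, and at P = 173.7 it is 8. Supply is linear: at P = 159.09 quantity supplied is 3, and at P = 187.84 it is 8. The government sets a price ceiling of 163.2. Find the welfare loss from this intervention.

Demand slope = (173.7 − 196.2)/(8 − 3) = −4.5, so P = 209.7 − 4.5Q.
Supply slope = (187.84 − 159.09)/(8 − 3) = 5.75, so P = 141.84 + 5.75Q.
Competitive equilibrium: 209.7 − 4.5Q = 141.84 + 5.75Q → Q* = 6.6205, P* = 179.9078.
At the ceiling P = 163.2, quantity supplied = (163.2 − 141.84)/5.75 = 3.7148.
Willingness to pay at Q' = 3.7148: 209.7 − 4.5·3.7148 = 192.9834.
ΔQ = 6.6205 − 3.7148 = 2.9057; wedge = 192.9834 − 163.2 = 29.7834.
DWL = ½ × 2.9057 × 29.7834 = 43.27.

43.27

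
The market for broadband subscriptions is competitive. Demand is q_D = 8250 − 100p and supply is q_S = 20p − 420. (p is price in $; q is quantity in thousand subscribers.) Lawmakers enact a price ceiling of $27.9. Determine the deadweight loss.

$23603.07 thousand

In inverse form: demand p = 82.5 − 0.01q, supply p = 21 + 0.05q.
Competitive equilibrium: 82.5 − 0.01q = 21 + 0.05q → q* = 1025, p* = 72.25.
At the ceiling p = 27.9, quantity supplied = (27.9 − 21)/0.05 = 138.
Willingness to pay at q' = 138: 82.5 − 0.01·138 = 81.12.
Δq = 1025 − 138 = 887; wedge = 81.12 − 27.9 = 53.22.
Deadweight loss = ½ × 887 × 53.22 = $23603.07 thousand.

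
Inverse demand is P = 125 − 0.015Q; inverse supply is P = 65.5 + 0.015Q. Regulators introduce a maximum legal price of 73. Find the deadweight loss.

33004.17

Competitive equilibrium: 125 − 0.015Q = 65.5 + 0.015Q → Q* = 1983.3333, P* = 95.25.
At the ceiling P = 73, quantity supplied = (73 − 65.5)/0.015 = 500.
Willingness to pay at Q' = 500: 125 − 0.015·500 = 117.5.
ΔQ = 1983.3333 − 500 = 1483.3333; wedge = 117.5 − 73 = 44.5.
DWL = ½ × 1483.3333 × 44.5 = 33004.17.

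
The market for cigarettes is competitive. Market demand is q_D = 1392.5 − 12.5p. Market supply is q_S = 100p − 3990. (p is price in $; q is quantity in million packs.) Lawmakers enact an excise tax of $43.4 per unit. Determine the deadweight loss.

In inverse form: demand p = 111.4 − 0.08q, supply p = 39.9 + 0.01q.
Competitive equilibrium: 111.4 − 0.08q = 39.9 + 0.01q → q* = 794.4444, p* = 47.8444.
With the tax, the buyer price exceeds the seller price by 43.4: (111.4 − 0.08q) − (39.9 + 0.01q) = 43.4 → q' = 312.2222.
Δq = 794.4444 − 312.2222 = 482.2222; the wedge equals the tax, 43.4.
Welfare loss = ½ × 482.2222 × 43.4 = $10464.22 million.

$10464.22 million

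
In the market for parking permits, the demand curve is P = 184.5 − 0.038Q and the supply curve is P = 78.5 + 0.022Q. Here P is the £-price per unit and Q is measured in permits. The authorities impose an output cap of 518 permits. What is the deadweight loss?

Competitive equilibrium: 184.5 − 0.038Q = 78.5 + 0.022Q → Q* = 1766.6667, P* = 117.3667.
At Q = 518: demand price = 184.5 − 0.038·518 = 164.816; supply price = 78.5 + 0.022·518 = 89.896.
ΔQ = 1766.6667 − 518 = 1248.6667; wedge = 164.816 − 89.896 = 74.92.
Deadweight loss = ½ × 1248.6667 × 74.92 = £46775.05.

£46775.05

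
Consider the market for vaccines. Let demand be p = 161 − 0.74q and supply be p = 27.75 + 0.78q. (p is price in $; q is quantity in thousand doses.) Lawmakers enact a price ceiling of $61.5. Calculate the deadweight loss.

Competitive equilibrium: 161 − 0.74q = 27.75 + 0.78q → q* = 87.66447, p* = 96.12829.
At the ceiling p = 61.5, quantity supplied = (61.5 − 27.75)/0.78 = 43.26923.
Willingness to pay at q' = 43.26923: 161 − 0.74·43.26923 = 128.98077.
Δq = 87.66447 − 43.26923 = 44.39524; wedge = 128.98077 − 61.5 = 67.48077.
The triangle = ½ × 44.39524 × 67.48077 = $1497.91 thousand.

$1497.91 thousand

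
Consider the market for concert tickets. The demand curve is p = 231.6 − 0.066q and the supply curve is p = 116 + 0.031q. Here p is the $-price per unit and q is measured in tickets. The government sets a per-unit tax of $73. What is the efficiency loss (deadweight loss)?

Competitive equilibrium: 231.6 − 0.066q = 116 + 0.031q → q* = 1191.7526, p* = 152.9443.
With the tax, the buyer price exceeds the seller price by 73: (231.6 − 0.066q) − (116 + 0.031q) = 73 → q' = 439.1753.
Δq = 1191.7526 − 439.1753 = 752.5773; the wedge equals the tax, 73.
DWL = ½ × 752.5773 × 73 = $27469.07.

$27469.07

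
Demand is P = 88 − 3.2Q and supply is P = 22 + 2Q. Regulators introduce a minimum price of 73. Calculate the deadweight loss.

166.60

Competitive equilibrium: 88 − 3.2Q = 22 + 2Q → Q* = 12.6923, P* = 47.3846.
At the floor P = 73, quantity demanded = (88 − 73)/3.2 = 4.6875.
Sellers' marginal cost at Q' = 4.6875: 22 + 2·4.6875 = 31.375.
ΔQ = 12.6923 − 4.6875 = 8.0048; wedge = 73 − 31.375 = 41.625.
DWL = ½ × 8.0048 × 41.625 = 166.60.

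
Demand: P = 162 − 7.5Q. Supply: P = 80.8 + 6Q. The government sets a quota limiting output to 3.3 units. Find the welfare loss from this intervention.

Competitive equilibrium: 162 − 7.5Q = 80.8 + 6Q → Q* = 6.0148, P* = 116.8889.
At Q = 3.3: demand price = 162 − 7.5·3.3 = 137.25; supply price = 80.8 + 6·3.3 = 100.6.
ΔQ = 6.0148 − 3.3 = 2.7148; wedge = 137.25 − 100.6 = 36.65.
DWL = ½ × 2.7148 × 36.65 = 49.75.

49.75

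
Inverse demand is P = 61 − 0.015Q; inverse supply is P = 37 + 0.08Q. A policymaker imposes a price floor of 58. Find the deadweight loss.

Competitive equilibrium: 61 − 0.015Q = 37 + 0.08Q → Q* = 252.6316, P* = 57.2105.
At the floor P = 58, quantity demanded = (61 − 58)/0.015 = 200.
Sellers' marginal cost at Q' = 200: 37 + 0.08·200 = 53.
ΔQ = 252.6316 − 200 = 52.6316; wedge = 58 − 53 = 5.
DWL = ½ × 52.6316 × 5 = 131.58.

131.58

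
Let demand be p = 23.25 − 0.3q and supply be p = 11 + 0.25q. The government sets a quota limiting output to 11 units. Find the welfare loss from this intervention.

Competitive equilibrium: 23.25 − 0.3q = 11 + 0.25q → q* = 22.2727, p* = 16.5682.
At q = 11: demand price = 23.25 − 0.3·11 = 19.95; supply price = 11 + 0.25·11 = 13.75.
Δq = 22.2727 − 11 = 11.2727; wedge = 19.95 − 13.75 = 6.2.
The triangle = ½ × 11.2727 × 6.2 = 34.95.

34.95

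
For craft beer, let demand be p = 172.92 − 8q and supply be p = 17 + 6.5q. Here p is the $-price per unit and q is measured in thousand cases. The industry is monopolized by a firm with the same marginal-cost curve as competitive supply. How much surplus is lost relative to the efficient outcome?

Competitive equilibrium: 172.92 − 8q = 17 + 6.5q → q* = 10.7531, p* = 86.8952.
Marginal revenue: MR = 172.92 − 16q. Set MR = MC: 172.92 − 16q = 17 + 6.5q → q_m = 6.9298.
Price p_m = 172.92 − 8·6.9298 = 117.4816; MC(q_m) = 17 + 6.5·6.9298 = 62.0437.
Competitive q* = 10.7531, so Δq = 3.8233; wedge = 117.4816 − 62.0437 = 55.4379.
The triangle = ½ × 3.8233 × 55.4379 = $105.98 thousand.

$105.98 thousand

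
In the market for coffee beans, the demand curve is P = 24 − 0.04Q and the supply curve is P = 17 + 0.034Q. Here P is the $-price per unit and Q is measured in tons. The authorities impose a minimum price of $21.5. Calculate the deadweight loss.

Competitive equilibrium: 24 − 0.04Q = 17 + 0.034Q → Q* = 94.5946, P* = 20.2162.
At the floor P = 21.5, quantity demanded = (24 − 21.5)/0.04 = 62.5.
Sellers' marginal cost at Q' = 62.5: 17 + 0.034·62.5 = 19.125.
ΔQ = 94.5946 − 62.5 = 32.0946; wedge = 21.5 − 19.125 = 2.375.
Welfare loss = ½ × 32.0946 × 2.375 = $38.11.

$38.11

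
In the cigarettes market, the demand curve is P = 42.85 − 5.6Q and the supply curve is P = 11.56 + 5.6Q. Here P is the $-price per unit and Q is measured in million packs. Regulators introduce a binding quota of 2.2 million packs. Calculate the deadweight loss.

Competitive equilibrium: 42.85 − 5.6Q = 11.56 + 5.6Q → Q* = 2.7938, P* = 27.205.
At Q = 2.2: demand price = 42.85 − 5.6·2.2 = 30.53; supply price = 11.56 + 5.6·2.2 = 23.88.
ΔQ = 2.7938 − 2.2 = 0.5938; wedge = 30.53 − 23.88 = 6.65.
DWL = ½ × 0.5938 × 6.65 = $1.97 million.

$1.97 million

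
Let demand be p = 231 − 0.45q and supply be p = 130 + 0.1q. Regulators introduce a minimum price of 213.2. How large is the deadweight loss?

Competitive equilibrium: 231 − 0.45q = 130 + 0.1q → q* = 183.6364, p* = 148.3636.
At the floor p = 213.2, quantity demanded = (231 − 213.2)/0.45 = 39.5556.
Sellers' marginal cost at q' = 39.5556: 130 + 0.1·39.5556 = 133.9556.
Δq = 183.6364 − 39.5556 = 144.0808; wedge = 213.2 − 133.9556 = 79.2444.
Deadweight loss = ½ × 144.0808 × 79.2444 = 5708.80.

5708.80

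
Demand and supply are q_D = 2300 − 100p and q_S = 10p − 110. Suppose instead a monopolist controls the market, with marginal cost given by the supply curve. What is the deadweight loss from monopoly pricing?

4.55

In inverse form: demand p = 23 − 0.01q, supply p = 11 + 0.1q.
Competitive equilibrium: 23 − 0.01q = 11 + 0.1q → q* = 109.0909, p* = 21.9091.
Marginal revenue: MR = 23 − 0.02q. Set MR = MC: 23 − 0.02q = 11 + 0.1q → q_m = 100.
Price p_m = 23 − 0.01·100 = 22; MC(q_m) = 11 + 0.1·100 = 21.
Competitive q* = 109.0909, so Δq = 9.0909; wedge = 22 − 21 = 1.
Welfare loss = ½ × 9.0909 × 1 = 4.55.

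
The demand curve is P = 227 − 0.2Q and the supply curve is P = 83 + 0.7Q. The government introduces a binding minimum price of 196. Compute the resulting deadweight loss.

Competitive equilibrium: 227 − 0.2Q = 83 + 0.7Q → Q* = 160, P* = 195.
At the floor P = 196, quantity demanded = (227 − 196)/0.2 = 155.
Sellers' marginal cost at Q' = 155: 83 + 0.7·155 = 191.5.
ΔQ = 160 − 155 = 5; wedge = 196 − 191.5 = 4.5.
Deadweight loss = ½ × 5 × 4.5 = 11.25.

11.25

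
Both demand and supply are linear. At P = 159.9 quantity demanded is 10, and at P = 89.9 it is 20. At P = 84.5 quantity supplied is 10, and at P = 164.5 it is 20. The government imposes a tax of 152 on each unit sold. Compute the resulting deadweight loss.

770.13

Demand slope = (89.9 − 159.9)/(20 − 10) = −7, so P = 229.9 − 7Q.
Supply slope = (164.5 − 84.5)/(20 − 10) = 8, so P = 4.5 + 8Q.
Competitive equilibrium: 229.9 − 7Q = 4.5 + 8Q → Q* = 15.02667, P* = 124.71333.
With the tax, the buyer price exceeds the seller price by 152: (229.9 − 7Q) − (4.5 + 8Q) = 152 → Q' = 4.89333.
ΔQ = 15.02667 − 4.89333 = 10.13334; the wedge equals the tax, 152.
Welfare loss = ½ × 10.13334 × 152 = 770.13.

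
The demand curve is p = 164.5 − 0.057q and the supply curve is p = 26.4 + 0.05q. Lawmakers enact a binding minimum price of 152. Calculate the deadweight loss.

61407.49

Competitive equilibrium: 164.5 − 0.057q = 26.4 + 0.05q → q* = 1290.65421, p* = 90.93271.
At the floor p = 152, quantity demanded = (164.5 − 152)/0.057 = 219.29825.
Sellers' marginal cost at q' = 219.29825: 26.4 + 0.05·219.29825 = 37.36491.
Δq = 1290.65421 − 219.29825 = 1071.35596; wedge = 152 − 37.36491 = 114.63509.
Welfare loss = ½ × 1071.35596 × 114.63509 = 61407.49.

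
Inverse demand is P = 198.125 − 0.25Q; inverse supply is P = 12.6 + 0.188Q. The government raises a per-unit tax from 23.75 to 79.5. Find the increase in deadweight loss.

6570.99

Competitive equilibrium: 198.125 − 0.25Q = 12.6 + 0.188Q → Q* = 423.5731, P* = 92.2317.
For a per-unit tax t: ΔQ = t/0.438, so DWL = ½·t·(t/0.438) = t²/0.876.
At t = 23.75: DWL = 643.907. At t = 79.5: DWL = 7214.897.
Increase = 7214.897 − 643.907 = 6570.99.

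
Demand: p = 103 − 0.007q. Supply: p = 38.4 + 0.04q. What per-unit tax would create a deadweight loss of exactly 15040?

Competitive equilibrium: 103 − 0.007q = 38.4 + 0.04q → q* = 1374.4681, p* = 93.3787.
A tax t gives Δq = t/0.047 and wedge t, so DWL = t²/0.094.
t²/0.094 = 15040 → t² = 1413.76 → t = 37.6.

37.6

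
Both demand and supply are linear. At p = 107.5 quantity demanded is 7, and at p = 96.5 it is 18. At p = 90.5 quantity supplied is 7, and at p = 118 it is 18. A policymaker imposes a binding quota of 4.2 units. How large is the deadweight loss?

Demand slope = (96.5 − 107.5)/(18 − 7) = −1, so p = 114.5 − q.
Supply slope = (118 − 90.5)/(18 − 7) = 2.5, so p = 73 + 2.5q.
Competitive equilibrium: 114.5 − q = 73 + 2.5q → q* = 11.8571, p* = 102.6429.
At q = 4.2: demand price = 114.5 − 1·4.2 = 110.3; supply price = 73 + 2.5·4.2 = 83.5.
Δq = 11.8571 − 4.2 = 7.6571; wedge = 110.3 − 83.5 = 26.8.
Deadweight loss = ½ × 7.6571 × 26.8 = 102.61.

102.61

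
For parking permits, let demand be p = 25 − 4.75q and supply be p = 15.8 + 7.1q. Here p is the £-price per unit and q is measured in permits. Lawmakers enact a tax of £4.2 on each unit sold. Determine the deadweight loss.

Competitive equilibrium: 25 − 4.75q = 15.8 + 7.1q → q* = 0.7764, p* = 21.3122.
With the tax, the buyer price exceeds the seller price by 4.2: (25 − 4.75q) − (15.8 + 7.1q) = 4.2 → q' = 0.4219.
Δq = 0.7764 − 0.4219 = 0.3545; the wedge equals the tax, 4.2.
Deadweight loss = ½ × 0.3545 × 4.2 = £0.74.

£0.74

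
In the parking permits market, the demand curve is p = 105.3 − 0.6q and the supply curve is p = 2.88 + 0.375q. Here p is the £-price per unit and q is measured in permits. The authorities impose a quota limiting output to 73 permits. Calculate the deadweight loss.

£500.64

Competitive equilibrium: 105.3 − 0.6q = 2.88 + 0.375q → q* = 105.0462, p* = 42.2723.
At q = 73: demand price = 105.3 − 0.6·73 = 61.5; supply price = 2.88 + 0.375·73 = 30.255.
Δq = 105.0462 − 73 = 32.0462; wedge = 61.5 − 30.255 = 31.245.
The triangle = ½ × 32.0462 × 31.245 = £500.64.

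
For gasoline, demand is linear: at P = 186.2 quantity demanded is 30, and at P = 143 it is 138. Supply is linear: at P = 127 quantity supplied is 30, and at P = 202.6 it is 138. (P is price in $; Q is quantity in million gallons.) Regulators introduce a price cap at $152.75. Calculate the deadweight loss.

Demand slope = (143 − 186.2)/(138 − 30) = −0.4, so P = 198.2 − 0.4Q.
Supply slope = (202.6 − 127)/(138 − 30) = 0.7, so P = 106 + 0.7Q.
Competitive equilibrium: 198.2 − 0.4Q = 106 + 0.7Q → Q* = 83.8182, P* = 164.6727.
At the ceiling P = 152.75, quantity supplied = (152.75 − 106)/0.7 = 66.7857.
Willingness to pay at Q' = 66.7857: 198.2 − 0.4·66.7857 = 171.4857.
ΔQ = 83.8182 − 66.7857 = 17.0325; wedge = 171.4857 − 152.75 = 18.7357.
Welfare loss = ½ × 17.0325 × 18.7357 = $159.56 million.

$159.56 million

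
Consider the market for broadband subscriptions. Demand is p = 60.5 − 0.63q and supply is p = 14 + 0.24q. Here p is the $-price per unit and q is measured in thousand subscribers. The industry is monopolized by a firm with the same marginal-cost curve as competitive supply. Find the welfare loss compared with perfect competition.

$219.21 thousand

Competitive equilibrium: 60.5 − 0.63q = 14 + 0.24q → q* = 53.4483, p* = 26.8276.
Marginal revenue: MR = 60.5 − 1.26q. Set MR = MC: 60.5 − 1.26q = 14 + 0.24q → q_m = 31.
Price p_m = 60.5 − 0.63·31 = 40.97; MC(q_m) = 14 + 0.24·31 = 21.44.
Competitive q* = 53.4483, so Δq = 22.4483; wedge = 40.97 − 21.44 = 19.53.
DWL = ½ × 22.4483 × 19.53 = $219.21 thousand.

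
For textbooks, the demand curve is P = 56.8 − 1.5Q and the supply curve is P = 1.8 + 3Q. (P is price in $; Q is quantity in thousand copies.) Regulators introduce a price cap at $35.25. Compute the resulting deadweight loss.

Competitive equilibrium: 56.8 − 1.5Q = 1.8 + 3Q → Q* = 12.2222, P* = 38.4667.
At the ceiling P = 35.25, quantity supplied = (35.25 − 1.8)/3 = 11.15.
Willingness to pay at Q' = 11.15: 56.8 − 1.5·11.15 = 40.075.
ΔQ = 12.2222 − 11.15 = 1.0722; wedge = 40.075 − 35.25 = 4.825.
Deadweight loss = ½ × 1.0722 × 4.825 = $2.59 thousand.

$2.59 thousand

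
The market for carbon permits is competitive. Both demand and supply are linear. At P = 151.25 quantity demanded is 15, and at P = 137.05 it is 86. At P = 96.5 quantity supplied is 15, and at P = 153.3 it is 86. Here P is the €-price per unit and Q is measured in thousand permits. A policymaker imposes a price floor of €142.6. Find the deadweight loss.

Demand slope = (137.05 − 151.25)/(86 − 15) = −0.2, so P = 154.25 − 0.2Q.
Supply slope = (153.3 − 96.5)/(86 − 15) = 0.8, so P = 84.5 + 0.8Q.
Competitive equilibrium: 154.25 − 0.2Q = 84.5 + 0.8Q → Q* = 69.75, P* = 140.3.
At the floor P = 142.6, quantity demanded = (154.25 − 142.6)/0.2 = 58.25.
Sellers' marginal cost at Q' = 58.25: 84.5 + 0.8·58.25 = 131.1.
ΔQ = 69.75 − 58.25 = 11.5; wedge = 142.6 − 131.1 = 11.5.
DWL = ½ × 11.5 × 11.5 = €66.125 thousand.

€66.125 thousand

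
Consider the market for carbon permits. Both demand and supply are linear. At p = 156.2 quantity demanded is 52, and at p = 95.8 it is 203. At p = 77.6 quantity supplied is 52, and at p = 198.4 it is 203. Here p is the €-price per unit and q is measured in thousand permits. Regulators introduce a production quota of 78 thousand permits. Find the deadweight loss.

€936.15 thousand

Demand slope = (95.8 − 156.2)/(203 − 52) = −0.4, so p = 177 − 0.4q.
Supply slope = (198.4 − 77.6)/(203 − 52) = 0.8, so p = 36 + 0.8q.
Competitive equilibrium: 177 − 0.4q = 36 + 0.8q → q* = 117.5, p* = 130.
At q = 78: demand price = 177 − 0.4·78 = 145.8; supply price = 36 + 0.8·78 = 98.4.
Δq = 117.5 − 78 = 39.5; wedge = 145.8 − 98.4 = 47.4.
Welfare loss = ½ × 39.5 × 47.4 = €936.15 thousand.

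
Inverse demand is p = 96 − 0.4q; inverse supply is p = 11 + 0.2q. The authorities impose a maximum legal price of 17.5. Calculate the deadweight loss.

3575.21

Competitive equilibrium: 96 − 0.4q = 11 + 0.2q → q* = 141.6667, p* = 39.3333.
At the ceiling p = 17.5, quantity supplied = (17.5 − 11)/0.2 = 32.5.
Willingness to pay at q' = 32.5: 96 − 0.4·32.5 = 83.
Δq = 141.6667 − 32.5 = 109.1667; wedge = 83 − 17.5 = 65.5.
The triangle = ½ × 109.1667 × 65.5 = 3575.21.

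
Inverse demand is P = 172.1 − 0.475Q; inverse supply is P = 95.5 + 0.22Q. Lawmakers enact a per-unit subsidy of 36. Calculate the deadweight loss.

Competitive equilibrium: 172.1 − 0.475Q = 95.5 + 0.22Q → Q* = 110.2158, P* = 119.7475.
The subsidy lowers effective supply by 36: P = 59.5 + 0.22Q.
New quantity: 172.1 − 0.475Q = 59.5 + 0.22Q → Q' = 162.0144.
Overproduction ΔQ = 162.0144 − 110.2158 = 51.7986; wedge = subsidy = 36.
DWL = ½ × 51.7986 × 36 = 932.37.

932.37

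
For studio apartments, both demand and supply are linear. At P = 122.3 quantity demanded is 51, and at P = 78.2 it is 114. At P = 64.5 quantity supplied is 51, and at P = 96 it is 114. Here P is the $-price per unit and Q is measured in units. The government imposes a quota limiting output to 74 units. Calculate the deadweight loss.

$380.02

Demand slope = (78.2 − 122.3)/(114 − 51) = −0.7, so P = 158 − 0.7Q.
Supply slope = (96 − 64.5)/(114 − 51) = 0.5, so P = 39 + 0.5Q.
Competitive equilibrium: 158 − 0.7Q = 39 + 0.5Q → Q* = 99.1667, P* = 88.5833.
At Q = 74: demand price = 158 − 0.7·74 = 106.2; supply price = 39 + 0.5·74 = 76.
ΔQ = 99.1667 − 74 = 25.1667; wedge = 106.2 − 76 = 30.2.
Welfare loss = ½ × 25.1667 × 30.2 = $380.02.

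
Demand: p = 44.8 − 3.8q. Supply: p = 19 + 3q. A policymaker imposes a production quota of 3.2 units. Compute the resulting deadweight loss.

1.20

Competitive equilibrium: 44.8 − 3.8q = 19 + 3q → q* = 3.7941, p* = 30.3824.
At q = 3.2: demand price = 44.8 − 3.8·3.2 = 32.64; supply price = 19 + 3·3.2 = 28.6.
Δq = 3.7941 − 3.2 = 0.5941; wedge = 32.64 − 28.6 = 4.04.
Deadweight loss = ½ × 0.5941 × 4.04 = 1.20.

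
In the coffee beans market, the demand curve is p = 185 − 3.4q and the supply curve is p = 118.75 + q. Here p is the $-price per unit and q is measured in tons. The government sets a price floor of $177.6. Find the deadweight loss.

Competitive equilibrium: 185 − 3.4q = 118.75 + q → q* = 15.0568, p* = 133.8068.
At the floor p = 177.6, quantity demanded = (185 − 177.6)/3.4 = 2.1765.
Sellers' marginal cost at q' = 2.1765: 118.75 + 1·2.1765 = 120.9265.
Δq = 15.0568 − 2.1765 = 12.8803; wedge = 177.6 − 120.9265 = 56.6735.
Deadweight loss = ½ × 12.8803 × 56.6735 = $364.99.

$364.99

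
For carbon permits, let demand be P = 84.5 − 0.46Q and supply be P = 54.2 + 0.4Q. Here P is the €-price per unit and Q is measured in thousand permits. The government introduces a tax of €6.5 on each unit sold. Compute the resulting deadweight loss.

€24.56 thousand

Competitive equilibrium: 84.5 − 0.46Q = 54.2 + 0.4Q → Q* = 35.2326, P* = 68.293.
With the tax, the buyer price exceeds the seller price by 6.5: (84.5 − 0.46Q) − (54.2 + 0.4Q) = 6.5 → Q' = 27.6744.
ΔQ = 35.2326 − 27.6744 = 7.5582; the wedge equals the tax, 6.5.
The triangle = ½ × 7.5582 × 6.5 = €24.56 thousand.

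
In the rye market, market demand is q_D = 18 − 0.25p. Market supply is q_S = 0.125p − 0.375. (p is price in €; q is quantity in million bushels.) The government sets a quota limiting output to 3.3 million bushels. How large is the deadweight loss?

In inverse form: demand p = 72 − 4q, supply p = 3 + 8q.
Competitive equilibrium: 72 − 4q = 3 + 8q → q* = 5.75, p* = 49.
At q = 3.3: demand price = 72 − 4·3.3 = 58.8; supply price = 3 + 8·3.3 = 29.4.
Δq = 5.75 − 3.3 = 2.45; wedge = 58.8 − 29.4 = 29.4.
Welfare loss = ½ × 2.45 × 29.4 = €36.015 million.

€36.015 million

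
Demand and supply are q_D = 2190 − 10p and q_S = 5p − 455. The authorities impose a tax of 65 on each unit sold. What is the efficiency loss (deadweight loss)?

7041.67

In inverse form: demand p = 219 − 0.1q, supply p = 91 + 0.2q.
Competitive equilibrium: 219 − 0.1q = 91 + 0.2q → q* = 426.6667, p* = 176.3333.
With the tax, the buyer price exceeds the seller price by 65: (219 − 0.1q) − (91 + 0.2q) = 65 → q' = 210.
Δq = 426.6667 − 210 = 216.6667; the wedge equals the tax, 65.
Deadweight loss = ½ × 216.6667 × 65 = 7041.67.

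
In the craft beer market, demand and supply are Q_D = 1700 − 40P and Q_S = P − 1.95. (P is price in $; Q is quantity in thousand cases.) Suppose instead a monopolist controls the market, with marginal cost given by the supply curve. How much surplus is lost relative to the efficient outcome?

In inverse form: demand P = 42.5 − 0.025Q, supply P = 1.95 + Q.
Competitive equilibrium: 42.5 − 0.025Q = 1.95 + Q → Q* = 39.561, P* = 41.511.
Marginal revenue: MR = 42.5 − 0.05Q. Set MR = MC: 42.5 − 0.05Q = 1.95 + Q → Q_m = 38.619.
Price P_m = 42.5 − 0.025·38.619 = 41.5345; MC(Q_m) = 1.95 + 1·38.619 = 40.569.
Competitive Q* = 39.561, so ΔQ = 0.942; wedge = 41.5345 − 40.569 = 0.9655.
The triangle = ½ × 0.942 × 0.9655 = $0.45 thousand.

$0.45 thousand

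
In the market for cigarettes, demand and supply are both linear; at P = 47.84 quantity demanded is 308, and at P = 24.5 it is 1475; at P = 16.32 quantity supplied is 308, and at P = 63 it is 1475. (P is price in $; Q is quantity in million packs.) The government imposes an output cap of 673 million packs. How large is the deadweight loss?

Demand slope = (24.5 − 47.84)/(1475 − 308) = −0.02, so P = 54 − 0.02Q.
Supply slope = (63 − 16.32)/(1475 − 308) = 0.04, so P = 4 + 0.04Q.
Competitive equilibrium: 54 − 0.02Q = 4 + 0.04Q → Q* = 833.3333, P* = 37.3333.
At Q = 673: demand price = 54 − 0.02·673 = 40.54; supply price = 4 + 0.04·673 = 30.92.
ΔQ = 833.3333 − 673 = 160.3333; wedge = 40.54 − 30.92 = 9.62.
Deadweight loss = ½ × 160.3333 × 9.62 = $771.20 million.

$771.20 million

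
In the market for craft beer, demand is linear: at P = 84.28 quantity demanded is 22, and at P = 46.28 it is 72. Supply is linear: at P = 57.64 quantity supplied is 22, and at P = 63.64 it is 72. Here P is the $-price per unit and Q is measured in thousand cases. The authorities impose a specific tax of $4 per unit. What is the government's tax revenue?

$190.91 thousand

Demand slope = (46.28 − 84.28)/(72 − 22) = −0.76, so P = 101 − 0.76Q.
Supply slope = (63.64 − 57.64)/(72 − 22) = 0.12, so P = 55 + 0.12Q.
Competitive equilibrium: 101 − 0.76Q = 55 + 0.12Q → Q* = 52.2727, P* = 61.2727.
With the tax, the buyer price exceeds the seller price by 4: (101 − 0.76Q) − (55 + 0.12Q) = 4 → Q' = 47.7273.
Tax revenue = 4 × 47.7273 = $190.91 thousand.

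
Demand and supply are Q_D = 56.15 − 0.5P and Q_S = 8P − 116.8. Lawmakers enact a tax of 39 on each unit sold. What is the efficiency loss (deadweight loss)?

357.88

In inverse form: demand P = 112.3 − 2Q, supply P = 14.6 + 0.125Q.
Competitive equilibrium: 112.3 − 2Q = 14.6 + 0.125Q → Q* = 45.9765, P* = 20.3471.
With the tax, the buyer price exceeds the seller price by 39: (112.3 − 2Q) − (14.6 + 0.125Q) = 39 → Q' = 27.6235.
ΔQ = 45.9765 − 27.6235 = 18.353; the wedge equals the tax, 39.
The triangle = ½ × 18.353 × 39 = 357.88.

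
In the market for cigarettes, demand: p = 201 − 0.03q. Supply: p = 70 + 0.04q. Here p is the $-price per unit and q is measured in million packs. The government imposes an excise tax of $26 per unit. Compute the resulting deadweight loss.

$4828.57 million

Competitive equilibrium: 201 − 0.03q = 70 + 0.04q → q* = 1871.4286, p* = 144.8571.
With the tax, the buyer price exceeds the seller price by 26: (201 − 0.03q) − (70 + 0.04q) = 26 → q' = 1500.
Δq = 1871.4286 − 1500 = 371.4286; the wedge equals the tax, 26.
DWL = ½ × 371.4286 × 26 = $4828.57 million.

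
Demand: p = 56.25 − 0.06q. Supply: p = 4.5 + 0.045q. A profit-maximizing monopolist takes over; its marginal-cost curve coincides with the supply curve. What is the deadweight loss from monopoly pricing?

1686.30

Competitive equilibrium: 56.25 − 0.06q = 4.5 + 0.045q → q* = 492.85714, p* = 26.67857.
Marginal revenue: MR = 56.25 − 0.12q. Set MR = MC: 56.25 − 0.12q = 4.5 + 0.045q → q_m = 313.63636.
Price p_m = 56.25 − 0.06·313.63636 = 37.43182; MC(q_m) = 4.5 + 0.045·313.63636 = 18.61364.
Competitive q* = 492.85714, so Δq = 179.22078; wedge = 37.43182 − 18.61364 = 18.81818.
Deadweight loss = ½ × 179.22078 × 18.81818 = 1686.30.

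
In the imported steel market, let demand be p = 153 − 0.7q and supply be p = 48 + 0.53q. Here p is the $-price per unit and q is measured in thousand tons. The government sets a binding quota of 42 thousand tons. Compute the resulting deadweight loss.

$1156.57 thousand

Competitive equilibrium: 153 − 0.7q = 48 + 0.53q → q* = 85.3659, p* = 93.2439.
At q = 42: demand price = 153 − 0.7·42 = 123.6; supply price = 48 + 0.53·42 = 70.26.
Δq = 85.3659 − 42 = 43.3659; wedge = 123.6 − 70.26 = 53.34.
DWL = ½ × 43.3659 × 53.34 = $1156.57 thousand.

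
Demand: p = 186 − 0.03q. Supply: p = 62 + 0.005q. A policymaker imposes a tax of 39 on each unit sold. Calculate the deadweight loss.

Competitive equilibrium: 186 − 0.03q = 62 + 0.005q → q* = 3542.8571, p* = 79.7143.
With the tax, the buyer price exceeds the seller price by 39: (186 − 0.03q) − (62 + 0.005q) = 39 → q' = 2428.5714.
Δq = 3542.8571 − 2428.5714 = 1114.2857; the wedge equals the tax, 39.
DWL = ½ × 1114.2857 × 39 = 21728.57.

21728.57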